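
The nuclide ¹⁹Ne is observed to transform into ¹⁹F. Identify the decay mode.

ΔA = 19 − 19 = 0; ΔZ = 9 − 10 = -1.
A is unchanged and Z drops by 1 — a proton has become a neutron (β⁺ emission or electron capture).

beta-plus decay or electron capture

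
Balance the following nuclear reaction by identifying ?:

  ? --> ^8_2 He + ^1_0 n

Conserve mass number: A = 8 + 1, so A = 9.
Conserve atomic number: Z = 2 + 0, so Z = 2.
Z = 2 is helium, so the species is ^9_2 He.

He-9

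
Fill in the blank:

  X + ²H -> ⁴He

Conserve mass number: A + 2 = 4, so A = 2.
Conserve atomic number: Z + 1 = 2, so Z = 1.
A = 2 and Z = 1 is ²H — a deuteron.

deuteron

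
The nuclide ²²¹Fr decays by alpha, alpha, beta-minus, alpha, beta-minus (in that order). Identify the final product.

Start: (A, Z) = (221, 87).
After α: (217, 85).
After α: (213, 83).
After β⁻: (213, 84).
After α: (209, 82).
After β⁻: (209, 83).
Z = 83 is bismuth.

Bi-209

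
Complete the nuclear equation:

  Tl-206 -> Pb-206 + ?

Conserve mass number: 206 = 206 + A, so A = 0.
Conserve atomic number: 81 = 82 + Z, so Z = -1.
A = 0 and Z = -1 is e⁻ — a beta-minus particle.

beta-minus particle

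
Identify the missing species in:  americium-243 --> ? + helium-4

Conserve mass number: 243 = A + 4, so A = 239.
Conserve atomic number: 95 = Z + 2, so Z = 93.
Z = 93 is neptunium, so the species is neptunium-239.

Np-239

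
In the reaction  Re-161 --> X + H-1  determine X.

Conserve mass number: 161 = A + 1, so A = 160.
Conserve atomic number: 75 = Z + 1, so Z = 74.
Z = 74 is tungsten, so the species is W-160.

W-160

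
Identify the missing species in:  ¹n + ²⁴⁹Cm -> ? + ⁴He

Pu-246

Conserve mass number: 1 + 249 = A + 4, so A = 246.
Conserve atomic number: 0 + 96 = Z + 2, so Z = 94.
Z = 94 is plutonium, so the species is ²⁴⁶Pu.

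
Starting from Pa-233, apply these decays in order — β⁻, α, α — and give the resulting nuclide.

Start: (A, Z) = (233, 91).
After β⁻: (233, 92).
After α: (229, 90).
After α: (225, 88).
Z = 88 is radium.

Ra-225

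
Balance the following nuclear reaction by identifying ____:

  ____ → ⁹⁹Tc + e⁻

Conserve mass number: A = 99 + 0, so A = 99.
Conserve atomic number: Z = 43 − 1, so Z = 42.
Z = 42 is molybdenum, so the species is ⁹⁹Mo.

Mo-99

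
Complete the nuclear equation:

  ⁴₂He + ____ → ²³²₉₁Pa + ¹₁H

Conserve mass number: 4 + A = 232 + 1, so A = 229.
Conserve atomic number: 2 + Z = 91 + 1, so Z = 90.
Z = 90 is thorium, so the species is ²²⁹₉₀Th.

Th-229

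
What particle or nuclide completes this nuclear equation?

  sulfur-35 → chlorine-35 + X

Conserve mass number: 35 = 35 + A, so A = 0.
Conserve atomic number: 16 = 17 + Z, so Z = -1.
A = 0 and Z = -1 is e⁻ — a beta-minus particle.

beta-minus particle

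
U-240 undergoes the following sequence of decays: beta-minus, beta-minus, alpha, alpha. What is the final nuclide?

Start: (A, Z) = (240, 92).
After β⁻: (240, 93).
After β⁻: (240, 94).
After α: (236, 92).
After α: (232, 90).
Z = 90 is thorium.

Th-232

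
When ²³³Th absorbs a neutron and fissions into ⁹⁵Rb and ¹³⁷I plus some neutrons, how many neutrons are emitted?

2

Conserve mass number: 234 = 95 + 137 + k, so k = 234 − 232 = 2.
Check atomic number: 90 = 37 + 53 + 0 = 90. ✓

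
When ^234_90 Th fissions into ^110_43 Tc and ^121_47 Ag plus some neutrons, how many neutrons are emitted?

3

Conserve mass number: 234 = 110 + 121 + k, so k = 234 − 231 = 3.
Check atomic number: 90 = 43 + 47 + 0 = 90. ✓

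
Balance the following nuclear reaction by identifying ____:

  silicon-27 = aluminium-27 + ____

positron

Conserve mass number: 27 = 27 + A, so A = 0.
Conserve atomic number: 14 = 13 + Z, so Z = 1.
A = 0 and Z = 1 is e⁺ — a positron.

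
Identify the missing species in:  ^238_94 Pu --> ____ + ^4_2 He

U-234

Conserve mass number: 238 = A + 4, so A = 234.
Conserve atomic number: 94 = Z + 2, so Z = 92.
Z = 92 is uranium, so the species is ^234_92 U.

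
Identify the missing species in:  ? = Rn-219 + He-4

Ra-223

Conserve mass number: A = 219 + 4, so A = 223.
Conserve atomic number: Z = 86 + 2, so Z = 88.
Z = 88 is radium, so the species is Ra-223.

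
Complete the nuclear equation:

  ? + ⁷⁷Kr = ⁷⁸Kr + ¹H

Conserve mass number: A + 77 = 78 + 1, so A = 2.
Conserve atomic number: Z + 36 = 36 + 1, so Z = 1.
A = 2 and Z = 1 is ²H — a deuteron.

deuteron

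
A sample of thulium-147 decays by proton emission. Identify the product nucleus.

Er-146

Proton emission: mass number changes by -1, atomic number by -1.
A: 147 − 1 = 146; Z: 69 − 1 = 68.
Z = 68 is erbium, so the daughter is erbium-146.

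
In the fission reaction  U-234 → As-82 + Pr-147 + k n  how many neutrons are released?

5

Conserve mass number: 234 = 82 + 147 + k, so k = 234 − 229 = 5.
Check atomic number: 92 = 33 + 59 + 0 = 92. ✓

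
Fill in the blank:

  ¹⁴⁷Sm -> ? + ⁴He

Conserve mass number: 147 = A + 4, so A = 143.
Conserve atomic number: 62 = Z + 2, so Z = 60.
Z = 60 is neodymium, so the species is ¹⁴³Nd.

Nd-143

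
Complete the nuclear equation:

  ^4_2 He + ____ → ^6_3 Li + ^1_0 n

triton

Conserve mass number: 4 + A = 6 + 1, so A = 3.
Conserve atomic number: 2 + Z = 3 + 0, so Z = 1.
A = 3 and Z = 1 is ^3_1 H — a triton.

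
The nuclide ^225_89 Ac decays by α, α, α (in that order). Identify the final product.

Bi-213

Start: (A, Z) = (225, 89).
After α: (221, 87).
After α: (217, 85).
After α: (213, 83).
Z = 83 is bismuth.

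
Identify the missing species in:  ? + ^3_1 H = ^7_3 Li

alpha particle

Conserve mass number: A + 3 = 7, so A = 4.
Conserve atomic number: Z + 1 = 3, so Z = 2.
A = 4 and Z = 2 is ^4_2 He — an alpha particle.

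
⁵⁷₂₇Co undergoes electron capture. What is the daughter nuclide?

Fe-57

Electron capture: mass number changes by +0, atomic number by -1.
A: 57 = 57; Z: 27 − 1 = 26.
Z = 26 is iron, so the daughter is ⁵⁷₂₆Fe.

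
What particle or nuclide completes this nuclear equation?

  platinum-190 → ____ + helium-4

Os-186

Conserve mass number: 190 = A + 4, so A = 186.
Conserve atomic number: 78 = Z + 2, so Z = 76.
Z = 76 is osmium, so the species is osmium-186.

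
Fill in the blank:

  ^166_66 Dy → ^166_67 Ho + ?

beta-minus particle

Conserve mass number: 166 = 166 + A, so A = 0.
Conserve atomic number: 66 = 67 + Z, so Z = -1.
A = 0 and Z = -1 is ^0_-1 e — a beta-minus particle.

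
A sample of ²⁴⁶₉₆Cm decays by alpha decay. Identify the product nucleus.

Pu-242

Alpha decay: mass number changes by -4, atomic number by -2.
A: 246 − 4 = 242; Z: 96 − 2 = 94.
Z = 94 is plutonium, so the daughter is ²⁴²₉₄Pu.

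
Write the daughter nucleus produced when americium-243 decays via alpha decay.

Np-239

Alpha decay: mass number changes by -4, atomic number by -2.
A: 243 − 4 = 239; Z: 95 − 2 = 93.
Z = 93 is neptunium, so the daughter is neptunium-239.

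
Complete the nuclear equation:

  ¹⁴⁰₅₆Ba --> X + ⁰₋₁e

La-140

Conserve mass number: 140 = A + 0, so A = 140.
Conserve atomic number: 56 = Z − 1, so Z = 57.
Z = 57 is lanthanum, so the species is ¹⁴⁰₅₇La.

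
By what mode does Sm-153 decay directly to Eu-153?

ΔA = 153 − 153 = 0; ΔZ = 63 − 62 = +1.
A is unchanged and Z rises by 1 — a neutron has become a proton (β⁻ decay).

beta-minus decay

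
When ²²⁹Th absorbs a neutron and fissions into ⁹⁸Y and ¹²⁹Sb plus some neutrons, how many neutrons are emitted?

Conserve mass number: 230 = 98 + 129 + k, so k = 230 − 227 = 3.
Check atomic number: 90 = 39 + 51 + 0 = 90. ✓

3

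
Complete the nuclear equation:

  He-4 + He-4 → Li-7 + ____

Conserve mass number: 4 + 4 = 7 + A, so A = 1.
Conserve atomic number: 2 + 2 = 3 + Z, so Z = 1.
A = 1 and Z = 1 is H-1 — a proton.

proton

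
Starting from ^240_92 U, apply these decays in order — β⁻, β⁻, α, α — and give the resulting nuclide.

Th-232

Start: (A, Z) = (240, 92).
After β⁻: (240, 93).
After β⁻: (240, 94).
After α: (236, 92).
After α: (232, 90).
Z = 90 is thorium.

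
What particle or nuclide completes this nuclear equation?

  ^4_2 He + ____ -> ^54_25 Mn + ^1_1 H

Conserve mass number: 4 + A = 54 + 1, so A = 51.
Conserve atomic number: 2 + Z = 25 + 1, so Z = 24.
Z = 24 is chromium, so the species is ^51_24 Cr.

Cr-51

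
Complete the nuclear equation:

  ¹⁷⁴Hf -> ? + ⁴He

Conserve mass number: 174 = A + 4, so A = 170.
Conserve atomic number: 72 = Z + 2, so Z = 70.
Z = 70 is ytterbium, so the species is ¹⁷⁰Yb.

Yb-170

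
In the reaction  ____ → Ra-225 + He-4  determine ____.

Conserve mass number: A = 225 + 4, so A = 229.
Conserve atomic number: Z = 88 + 2, so Z = 90.
Z = 90 is thorium, so the species is Th-229.

Th-229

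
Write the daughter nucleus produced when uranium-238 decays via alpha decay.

Th-234

Alpha decay: mass number changes by -4, atomic number by -2.
A: 238 − 4 = 234; Z: 92 − 2 = 90.
Z = 90 is thorium, so the daughter is thorium-234.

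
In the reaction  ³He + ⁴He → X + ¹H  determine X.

Conserve mass number: 3 + 4 = A + 1, so A = 6.
Conserve atomic number: 2 + 2 = Z + 1, so Z = 3.
Z = 3 is lithium, so the species is ⁶Li.

Li-6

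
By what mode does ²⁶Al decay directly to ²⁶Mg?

ΔA = 26 − 26 = 0; ΔZ = 12 − 13 = -1.
A is unchanged and Z drops by 1 — a proton has become a neutron (β⁺ emission or electron capture).

beta-plus decay or electron capture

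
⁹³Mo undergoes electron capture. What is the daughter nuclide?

Electron capture: mass number changes by +0, atomic number by -1.
A: 93 = 93; Z: 42 − 1 = 41.
Z = 41 is niobium, so the daughter is ⁹³Nb.

Nb-93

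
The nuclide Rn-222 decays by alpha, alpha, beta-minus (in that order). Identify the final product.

Start: (A, Z) = (222, 86).
After α: (218, 84).
After α: (214, 82).
After β⁻: (214, 83).
Z = 83 is bismuth.

Bi-214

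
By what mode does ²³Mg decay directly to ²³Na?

ΔA = 23 − 23 = 0; ΔZ = 11 − 12 = -1.
A is unchanged and Z drops by 1 — a proton has become a neutron (β⁺ emission or electron capture).

beta-plus decay or electron capture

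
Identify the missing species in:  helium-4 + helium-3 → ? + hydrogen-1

Conserve mass number: 4 + 3 = A + 1, so A = 6.
Conserve atomic number: 2 + 2 = Z + 1, so Z = 3.
Z = 3 is lithium, so the species is lithium-6.

Li-6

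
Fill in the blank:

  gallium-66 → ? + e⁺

Conserve mass number: 66 = A + 0, so A = 66.
Conserve atomic number: 31 = Z + 1, so Z = 30.
Z = 30 is zinc, so the species is zinc-66.

Zn-66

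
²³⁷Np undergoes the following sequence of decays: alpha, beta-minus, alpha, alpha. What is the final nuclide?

Start: (A, Z) = (237, 93).
After α: (233, 91).
After β⁻: (233, 92).
After α: (229, 90).
After α: (225, 88).
Z = 88 is radium.

Ra-225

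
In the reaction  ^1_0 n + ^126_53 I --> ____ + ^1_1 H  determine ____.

Te-126

Conserve mass number: 1 + 126 = A + 1, so A = 126.
Conserve atomic number: 0 + 53 = Z + 1, so Z = 52.
Z = 52 is tellurium, so the species is ^126_52 Te.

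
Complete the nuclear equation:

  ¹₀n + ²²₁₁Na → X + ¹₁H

Ne-22

Conserve mass number: 1 + 22 = A + 1, so A = 22.
Conserve atomic number: 0 + 11 = Z + 1, so Z = 10.
Z = 10 is neon, so the species is ²²₁₀Ne.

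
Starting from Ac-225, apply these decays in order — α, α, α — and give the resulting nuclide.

Bi-213

Start: (A, Z) = (225, 89).
After α: (221, 87).
After α: (217, 85).
After α: (213, 83).
Z = 83 is bismuth.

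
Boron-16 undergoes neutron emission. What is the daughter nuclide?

Neutron emission: mass number changes by -1, atomic number by +0.
A: 16 − 1 = 15; Z: 5 = 5.
Z = 5 is boron, so the daughter is boron-15.

B-15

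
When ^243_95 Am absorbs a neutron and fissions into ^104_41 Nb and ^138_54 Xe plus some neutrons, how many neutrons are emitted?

2

Conserve mass number: 244 = 104 + 138 + k, so k = 244 − 242 = 2.
Check atomic number: 95 = 41 + 54 + 0 = 95. ✓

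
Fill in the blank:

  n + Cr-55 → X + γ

Conserve mass number: 1 + 55 = A + 0, so A = 56.
Conserve atomic number: 0 + 24 = Z + 0, so Z = 24.
Z = 24 is chromium, so the species is Cr-56.

Cr-56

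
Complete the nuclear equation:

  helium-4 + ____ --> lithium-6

deuteron

Conserve mass number: 4 + A = 6, so A = 2.
Conserve atomic number: 2 + Z = 3, so Z = 1.
A = 2 and Z = 1 is hydrogen-2 — a deuteron.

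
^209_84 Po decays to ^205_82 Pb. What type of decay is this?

alpha decay

ΔA = 205 − 209 = -4; ΔZ = 82 − 84 = -2.
A drops by 4 and Z drops by 2 — the signature of alpha emission.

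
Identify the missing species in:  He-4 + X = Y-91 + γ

Conserve mass number: 4 + A = 91 + 0, so A = 87.
Conserve atomic number: 2 + Z = 39 + 0, so Z = 37.
Z = 37 is rubidium, so the species is Rb-87.

Rb-87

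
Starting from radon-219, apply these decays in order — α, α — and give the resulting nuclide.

Pb-211

Start: (A, Z) = (219, 86).
After α: (215, 84).
After α: (211, 82).
Z = 82 is lead.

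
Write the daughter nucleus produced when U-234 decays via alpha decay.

Alpha decay: mass number changes by -4, atomic number by -2.
A: 234 − 4 = 230; Z: 92 − 2 = 90.
Z = 90 is thorium, so the daughter is Th-230.

Th-230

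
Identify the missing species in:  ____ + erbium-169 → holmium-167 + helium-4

deuteron

Conserve mass number: A + 169 = 167 + 4, so A = 2.
Conserve atomic number: Z + 68 = 67 + 2, so Z = 1.
A = 2 and Z = 1 is hydrogen-2 — a deuteron.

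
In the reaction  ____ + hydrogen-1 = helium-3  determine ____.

deuteron

Conserve mass number: A + 1 = 3, so A = 2.
Conserve atomic number: Z + 1 = 2, so Z = 1.
A = 2 and Z = 1 is hydrogen-2 — a deuteron.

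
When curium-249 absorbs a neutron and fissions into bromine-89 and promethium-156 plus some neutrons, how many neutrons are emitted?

5

Conserve mass number: 250 = 89 + 156 + k, so k = 250 − 245 = 5.
Check atomic number: 96 = 35 + 61 + 0 = 96. ✓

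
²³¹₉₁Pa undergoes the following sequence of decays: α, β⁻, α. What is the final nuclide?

Start: (A, Z) = (231, 91).
After α: (227, 89).
After β⁻: (227, 90).
After α: (223, 88).
Z = 88 is radium.

Ra-223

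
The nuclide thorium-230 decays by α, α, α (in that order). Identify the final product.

Start: (A, Z) = (230, 90).
After α: (226, 88).
After α: (222, 86).
After α: (218, 84).
Z = 84 is polonium.

Po-218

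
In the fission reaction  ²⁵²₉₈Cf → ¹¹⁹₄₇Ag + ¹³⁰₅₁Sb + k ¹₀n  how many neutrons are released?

3

Conserve mass number: 252 = 119 + 130 + k, so k = 252 − 249 = 3.
Check atomic number: 98 = 47 + 51 + 0 = 98. ✓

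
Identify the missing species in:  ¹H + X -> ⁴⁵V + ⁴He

Conserve mass number: 1 + A = 45 + 4, so A = 48.
Conserve atomic number: 1 + Z = 23 + 2, so Z = 24.
Z = 24 is chromium, so the species is ⁴⁸Cr.

Cr-48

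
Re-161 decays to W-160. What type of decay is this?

ΔA = 160 − 161 = -1; ΔZ = 74 − 75 = -1.
A drops by 1 and Z drops by 1 — a proton was emitted.

proton emission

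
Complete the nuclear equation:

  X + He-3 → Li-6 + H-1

Conserve mass number: A + 3 = 6 + 1, so A = 4.
Conserve atomic number: Z + 2 = 3 + 1, so Z = 2.
A = 4 and Z = 2 is He-4 — an alpha particle.

alpha particle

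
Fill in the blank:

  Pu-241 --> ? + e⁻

Am-241

Conserve mass number: 241 = A + 0, so A = 241.
Conserve atomic number: 94 = Z − 1, so Z = 95.
Z = 95 is americium, so the species is Am-241.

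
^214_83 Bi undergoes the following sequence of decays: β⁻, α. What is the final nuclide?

Pb-210

Start: (A, Z) = (214, 83).
After β⁻: (214, 84).
After α: (210, 82).
Z = 82 is lead.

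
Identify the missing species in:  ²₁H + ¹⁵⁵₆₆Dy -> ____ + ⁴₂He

Tb-153

Conserve mass number: 2 + 155 = A + 4, so A = 153.
Conserve atomic number: 1 + 66 = Z + 2, so Z = 65.
Z = 65 is terbium, so the species is ¹⁵³₆₅Tb.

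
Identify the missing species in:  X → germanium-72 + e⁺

As-72

Conserve mass number: A = 72 + 0, so A = 72.
Conserve atomic number: Z = 32 + 1, so Z = 33.
Z = 33 is arsenic, so the species is arsenic-72.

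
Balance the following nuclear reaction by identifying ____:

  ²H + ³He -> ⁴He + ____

Conserve mass number: 2 + 3 = 4 + A, so A = 1.
Conserve atomic number: 1 + 2 = 2 + Z, so Z = 1.
A = 1 and Z = 1 is ¹H — a proton.

proton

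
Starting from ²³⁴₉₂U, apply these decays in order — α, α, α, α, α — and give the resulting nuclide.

Pb-214

Start: (A, Z) = (234, 92).
After α: (230, 90).
After α: (226, 88).
After α: (222, 86).
After α: (218, 84).
After α: (214, 82).
Z = 82 is lead.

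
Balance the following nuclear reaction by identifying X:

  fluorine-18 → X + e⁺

O-18

Conserve mass number: 18 = A + 0, so A = 18.
Conserve atomic number: 9 = Z + 1, so Z = 8.
Z = 8 is oxygen, so the species is oxygen-18.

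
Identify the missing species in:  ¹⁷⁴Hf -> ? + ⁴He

Yb-170

Conserve mass number: 174 = A + 4, so A = 170.
Conserve atomic number: 72 = Z + 2, so Z = 70.
Z = 70 is ytterbium, so the species is ¹⁷⁰Yb.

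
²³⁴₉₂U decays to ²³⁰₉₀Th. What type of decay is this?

alpha decay

ΔA = 230 − 234 = -4; ΔZ = 90 − 92 = -2.
A drops by 4 and Z drops by 2 — the signature of alpha emission.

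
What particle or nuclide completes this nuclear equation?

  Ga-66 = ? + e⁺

Zn-66

Conserve mass number: 66 = A + 0, so A = 66.
Conserve atomic number: 31 = Z + 1, so Z = 30.
Z = 30 is zinc, so the species is Zn-66.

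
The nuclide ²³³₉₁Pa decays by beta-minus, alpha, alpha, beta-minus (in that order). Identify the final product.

Ac-225

Start: (A, Z) = (233, 91).
After β⁻: (233, 92).
After α: (229, 90).
After α: (225, 88).
After β⁻: (225, 89).
Z = 89 is actinium.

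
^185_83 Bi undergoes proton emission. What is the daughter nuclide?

Pb-184

Proton emission: mass number changes by -1, atomic number by -1.
A: 185 − 1 = 184; Z: 83 − 1 = 82.
Z = 82 is lead, so the daughter is ^184_82 Pb.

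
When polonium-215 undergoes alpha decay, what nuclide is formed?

Pb-211

Alpha decay: mass number changes by -4, atomic number by -2.
A: 215 − 4 = 211; Z: 84 − 2 = 82.
Z = 82 is lead, so the daughter is lead-211.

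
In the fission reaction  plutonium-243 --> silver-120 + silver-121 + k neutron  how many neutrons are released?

2

Conserve mass number: 243 = 120 + 121 + k, so k = 243 − 241 = 2.
Check atomic number: 94 = 47 + 47 + 0 = 94. ✓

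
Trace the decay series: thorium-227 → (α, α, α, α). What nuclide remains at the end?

Pb-211

Start: (A, Z) = (227, 90).
After α: (223, 88).
After α: (219, 86).
After α: (215, 84).
After α: (211, 82).
Z = 82 is lead.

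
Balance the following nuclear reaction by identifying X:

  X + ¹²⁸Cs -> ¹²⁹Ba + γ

proton

Conserve mass number: A + 128 = 129 + 0, so A = 1.
Conserve atomic number: Z + 55 = 56 + 0, so Z = 1.
A = 1 and Z = 1 is ¹H — a proton.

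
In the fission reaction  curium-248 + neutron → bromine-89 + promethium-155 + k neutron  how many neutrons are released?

5

Conserve mass number: 249 = 89 + 155 + k, so k = 249 − 244 = 5.
Check atomic number: 96 = 35 + 61 + 0 = 96. ✓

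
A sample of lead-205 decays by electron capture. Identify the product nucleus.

Tl-205

Electron capture: mass number changes by +0, atomic number by -1.
A: 205 = 205; Z: 82 − 1 = 81.
Z = 81 is thallium, so the daughter is thallium-205.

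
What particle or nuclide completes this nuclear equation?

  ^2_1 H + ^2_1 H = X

He-4

Conserve mass number: 2 + 2 = A, so A = 4.
Conserve atomic number: 1 + 1 = Z, so Z = 2.
A = 4 and Z = 2 is ^4_2 He — an alpha particle.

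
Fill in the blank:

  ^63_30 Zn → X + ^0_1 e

Conserve mass number: 63 = A + 0, so A = 63.
Conserve atomic number: 30 = Z + 1, so Z = 29.
Z = 29 is copper, so the species is ^63_29 Cu.

Cu-63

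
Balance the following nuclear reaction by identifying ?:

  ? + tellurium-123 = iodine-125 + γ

deuteron

Conserve mass number: A + 123 = 125 + 0, so A = 2.
Conserve atomic number: Z + 52 = 53 + 0, so Z = 1.
A = 2 and Z = 1 is hydrogen-2 — a deuteron.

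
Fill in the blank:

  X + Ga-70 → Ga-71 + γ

neutron

Conserve mass number: A + 70 = 71 + 0, so A = 1.
Conserve atomic number: Z + 31 = 31 + 0, so Z = 0.
A = 1 and Z = 0 is n — a neutron.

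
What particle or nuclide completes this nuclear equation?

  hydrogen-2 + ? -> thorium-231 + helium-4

Conserve mass number: 2 + A = 231 + 4, so A = 233.
Conserve atomic number: 1 + Z = 90 + 2, so Z = 91.
Z = 91 is protactinium, so the species is protactinium-233.

Pa-233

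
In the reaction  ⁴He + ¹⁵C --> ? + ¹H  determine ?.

Conserve mass number: 4 + 15 = A + 1, so A = 18.
Conserve atomic number: 2 + 6 = Z + 1, so Z = 7.
Z = 7 is nitrogen, so the species is ¹⁸N.

N-18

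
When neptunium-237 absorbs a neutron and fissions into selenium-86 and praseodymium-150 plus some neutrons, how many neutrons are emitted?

Conserve mass number: 238 = 86 + 150 + k, so k = 238 − 236 = 2.
Check atomic number: 93 = 34 + 59 + 0 = 93. ✓

2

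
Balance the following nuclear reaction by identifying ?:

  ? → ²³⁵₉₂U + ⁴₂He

Pu-239

Conserve mass number: A = 235 + 4, so A = 239.
Conserve atomic number: Z = 92 + 2, so Z = 94.
Z = 94 is plutonium, so the species is ²³⁹₉₄Pu.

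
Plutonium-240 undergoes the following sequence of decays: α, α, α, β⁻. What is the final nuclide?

Start: (A, Z) = (240, 94).
After α: (236, 92).
After α: (232, 90).
After α: (228, 88).
After β⁻: (228, 89).
Z = 89 is actinium.

Ac-228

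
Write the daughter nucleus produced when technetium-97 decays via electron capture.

Mo-97

Electron capture: mass number changes by +0, atomic number by -1.
A: 97 = 97; Z: 43 − 1 = 42.
Z = 42 is molybdenum, so the daughter is molybdenum-97.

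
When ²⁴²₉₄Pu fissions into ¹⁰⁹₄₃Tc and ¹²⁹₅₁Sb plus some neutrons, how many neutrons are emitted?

Conserve mass number: 242 = 109 + 129 + k, so k = 242 − 238 = 4.
Check atomic number: 94 = 43 + 51 + 0 = 94. ✓

4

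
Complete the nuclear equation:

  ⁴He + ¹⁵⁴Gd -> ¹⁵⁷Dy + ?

Conserve mass number: 4 + 154 = 157 + A, so A = 1.
Conserve atomic number: 2 + 64 = 66 + Z, so Z = 0.
A = 1 and Z = 0 is ¹n — a neutron.

neutron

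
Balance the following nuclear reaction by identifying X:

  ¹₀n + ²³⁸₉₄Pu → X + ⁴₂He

Conserve mass number: 1 + 238 = A + 4, so A = 235.
Conserve atomic number: 0 + 94 = Z + 2, so Z = 92.
Z = 92 is uranium, so the species is ²³⁵₉₂U.

U-235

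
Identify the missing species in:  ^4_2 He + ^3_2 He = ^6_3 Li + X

Conserve mass number: 4 + 3 = 6 + A, so A = 1.
Conserve atomic number: 2 + 2 = 3 + Z, so Z = 1.
A = 1 and Z = 1 is ^1_1 H — a proton.

proton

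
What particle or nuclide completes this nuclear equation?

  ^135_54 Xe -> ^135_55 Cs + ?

beta-minus particle

Conserve mass number: 135 = 135 + A, so A = 0.
Conserve atomic number: 54 = 55 + Z, so Z = -1.
A = 0 and Z = -1 is ^0_-1 e — a beta-minus particle.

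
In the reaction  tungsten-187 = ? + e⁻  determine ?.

Re-187

Conserve mass number: 187 = A + 0, so A = 187.
Conserve atomic number: 74 = Z − 1, so Z = 75.
Z = 75 is rhenium, so the species is rhenium-187.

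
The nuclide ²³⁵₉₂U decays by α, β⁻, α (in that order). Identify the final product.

Ac-227

Start: (A, Z) = (235, 92).
After α: (231, 90).
After β⁻: (231, 91).
After α: (227, 89).
Z = 89 is actinium.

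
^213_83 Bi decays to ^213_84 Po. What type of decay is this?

ΔA = 213 − 213 = 0; ΔZ = 84 − 83 = +1.
A is unchanged and Z rises by 1 — a neutron has become a proton (β⁻ decay).

beta-minus decay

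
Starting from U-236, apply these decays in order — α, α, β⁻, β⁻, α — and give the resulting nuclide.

Ra-224

Start: (A, Z) = (236, 92).
After α: (232, 90).
After α: (228, 88).
After β⁻: (228, 89).
After β⁻: (228, 90).
After α: (224, 88).
Z = 88 is radium.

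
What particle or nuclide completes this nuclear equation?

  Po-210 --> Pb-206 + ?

Conserve mass number: 210 = 206 + A, so A = 4.
Conserve atomic number: 84 = 82 + Z, so Z = 2.
A = 4 and Z = 2 is He-4 — an alpha particle.

alpha particle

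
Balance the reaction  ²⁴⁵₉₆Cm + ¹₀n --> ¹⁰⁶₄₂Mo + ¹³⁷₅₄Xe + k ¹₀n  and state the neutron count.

3

Conserve mass number: 246 = 106 + 137 + k, so k = 246 − 243 = 3.
Check atomic number: 96 = 42 + 54 + 0 = 96. ✓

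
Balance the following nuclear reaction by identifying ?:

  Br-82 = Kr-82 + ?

Conserve mass number: 82 = 82 + A, so A = 0.
Conserve atomic number: 35 = 36 + Z, so Z = -1.
A = 0 and Z = -1 is e⁻ — a beta-minus particle.

beta-minus particle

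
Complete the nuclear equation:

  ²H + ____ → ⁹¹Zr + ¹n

Conserve mass number: 2 + A = 91 + 1, so A = 90.
Conserve atomic number: 1 + Z = 40 + 0, so Z = 39.
Z = 39 is yttrium, so the species is ⁹⁰Y.

Y-90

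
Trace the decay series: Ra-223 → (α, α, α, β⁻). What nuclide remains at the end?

Start: (A, Z) = (223, 88).
After α: (219, 86).
After α: (215, 84).
After α: (211, 82).
After β⁻: (211, 83).
Z = 83 is bismuth.

Bi-211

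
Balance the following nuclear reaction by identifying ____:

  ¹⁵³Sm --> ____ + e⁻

Conserve mass number: 153 = A + 0, so A = 153.
Conserve atomic number: 62 = Z − 1, so Z = 63.
Z = 63 is europium, so the species is ¹⁵³Eu.

Eu-153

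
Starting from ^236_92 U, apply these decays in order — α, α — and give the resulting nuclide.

Start: (A, Z) = (236, 92).
After α: (232, 90).
After α: (228, 88).
Z = 88 is radium.

Ra-228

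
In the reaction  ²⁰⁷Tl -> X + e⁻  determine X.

Pb-207

Conserve mass number: 207 = A + 0, so A = 207.
Conserve atomic number: 81 = Z − 1, so Z = 82.
Z = 82 is lead, so the species is ²⁰⁷Pb.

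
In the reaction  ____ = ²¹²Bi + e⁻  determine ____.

Conserve mass number: A = 212 + 0, so A = 212.
Conserve atomic number: Z = 83 − 1, so Z = 82.
Z = 82 is lead, so the species is ²¹²Pb.

Pb-212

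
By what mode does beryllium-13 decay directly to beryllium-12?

ΔA = 12 − 13 = -1; ΔZ = 4 − 4 = +0.
A drops by 1 with Z unchanged — a neutron was emitted.

neutron emission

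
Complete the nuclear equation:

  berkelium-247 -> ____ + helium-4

Conserve mass number: 247 = A + 4, so A = 243.
Conserve atomic number: 97 = Z + 2, so Z = 95.
Z = 95 is americium, so the species is americium-243.

Am-243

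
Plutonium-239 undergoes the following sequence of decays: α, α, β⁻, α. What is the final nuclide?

Start: (A, Z) = (239, 94).
After α: (235, 92).
After α: (231, 90).
After β⁻: (231, 91).
After α: (227, 89).
Z = 89 is actinium.

Ac-227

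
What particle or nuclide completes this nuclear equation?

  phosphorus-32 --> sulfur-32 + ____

beta-minus particle

Conserve mass number: 32 = 32 + A, so A = 0.
Conserve atomic number: 15 = 16 + Z, so Z = -1.
A = 0 and Z = -1 is e⁻ — a beta-minus particle.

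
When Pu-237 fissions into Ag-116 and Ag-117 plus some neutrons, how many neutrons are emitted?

Conserve mass number: 237 = 116 + 117 + k, so k = 237 − 233 = 4.
Check atomic number: 94 = 47 + 47 + 0 = 94. ✓

4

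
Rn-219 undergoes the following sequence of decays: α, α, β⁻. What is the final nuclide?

Bi-211

Start: (A, Z) = (219, 86).
After α: (215, 84).
After α: (211, 82).
After β⁻: (211, 83).
Z = 83 is bismuth.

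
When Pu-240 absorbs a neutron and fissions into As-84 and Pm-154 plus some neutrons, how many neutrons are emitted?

Conserve mass number: 241 = 84 + 154 + k, so k = 241 − 238 = 3.
Check atomic number: 94 = 33 + 61 + 0 = 94. ✓

3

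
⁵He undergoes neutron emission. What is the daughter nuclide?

He-4

Neutron emission: mass number changes by -1, atomic number by +0.
A: 5 − 1 = 4; Z: 2 = 2.
Z = 2 is helium, so the daughter is ⁴He.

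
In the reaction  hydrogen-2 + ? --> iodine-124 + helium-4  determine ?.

Xe-126

Conserve mass number: 2 + A = 124 + 4, so A = 126.
Conserve atomic number: 1 + Z = 53 + 2, so Z = 54.
Z = 54 is xenon, so the species is xenon-126.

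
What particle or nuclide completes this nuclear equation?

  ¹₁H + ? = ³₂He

deuteron

Conserve mass number: 1 + A = 3, so A = 2.
Conserve atomic number: 1 + Z = 2, so Z = 1.
A = 2 and Z = 1 is ²₁H — a deuteron.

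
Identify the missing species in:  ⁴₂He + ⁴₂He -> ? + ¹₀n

Be-7

Conserve mass number: 4 + 4 = A + 1, so A = 7.
Conserve atomic number: 2 + 2 = Z + 0, so Z = 4.
Z = 4 is beryllium, so the species is ⁷₄Be.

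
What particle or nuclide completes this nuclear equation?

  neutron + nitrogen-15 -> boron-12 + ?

alpha particle

Conserve mass number: 1 + 15 = 12 + A, so A = 4.
Conserve atomic number: 0 + 7 = 5 + Z, so Z = 2.
A = 4 and Z = 2 is helium-4 — an alpha particle.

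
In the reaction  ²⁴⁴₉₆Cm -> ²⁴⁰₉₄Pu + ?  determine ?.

alpha particle

Conserve mass number: 244 = 240 + A, so A = 4.
Conserve atomic number: 96 = 94 + Z, so Z = 2.
A = 4 and Z = 2 is ⁴₂He — an alpha particle.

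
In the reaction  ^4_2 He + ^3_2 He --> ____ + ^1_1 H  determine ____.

Li-6

Conserve mass number: 4 + 3 = A + 1, so A = 6.
Conserve atomic number: 2 + 2 = Z + 1, so Z = 3.
Z = 3 is lithium, so the species is ^6_3 Li.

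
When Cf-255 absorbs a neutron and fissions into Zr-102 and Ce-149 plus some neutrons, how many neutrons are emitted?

5

Conserve mass number: 256 = 102 + 149 + k, so k = 256 − 251 = 5.
Check atomic number: 98 = 40 + 58 + 0 = 98. ✓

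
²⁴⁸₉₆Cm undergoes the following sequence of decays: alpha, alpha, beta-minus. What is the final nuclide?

Start: (A, Z) = (248, 96).
After α: (244, 94).
After α: (240, 92).
After β⁻: (240, 93).
Z = 93 is neptunium.

Np-240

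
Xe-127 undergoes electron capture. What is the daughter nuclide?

Electron capture: mass number changes by +0, atomic number by -1.
A: 127 = 127; Z: 54 − 1 = 53.
Z = 53 is iodine, so the daughter is I-127.

I-127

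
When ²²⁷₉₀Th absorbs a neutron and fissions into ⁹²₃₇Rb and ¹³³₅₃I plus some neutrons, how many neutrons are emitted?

3

Conserve mass number: 228 = 92 + 133 + k, so k = 228 − 225 = 3.
Check atomic number: 90 = 37 + 53 + 0 = 90. ✓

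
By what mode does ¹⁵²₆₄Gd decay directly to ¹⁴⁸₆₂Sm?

alpha decay

ΔA = 148 − 152 = -4; ΔZ = 62 − 64 = -2.
A drops by 4 and Z drops by 2 — the signature of alpha emission.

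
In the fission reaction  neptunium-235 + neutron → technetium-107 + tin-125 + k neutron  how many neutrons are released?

Conserve mass number: 236 = 107 + 125 + k, so k = 236 − 232 = 4.
Check atomic number: 93 = 43 + 50 + 0 = 93. ✓

4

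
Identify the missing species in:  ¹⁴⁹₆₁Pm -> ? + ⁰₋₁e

Sm-149

Conserve mass number: 149 = A + 0, so A = 149.
Conserve atomic number: 61 = Z − 1, so Z = 62.
Z = 62 is samarium, so the species is ¹⁴⁹₆₂Sm.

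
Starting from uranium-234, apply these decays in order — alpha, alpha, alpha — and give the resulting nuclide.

Rn-222

Start: (A, Z) = (234, 92).
After α: (230, 90).
After α: (226, 88).
After α: (222, 86).
Z = 86 is radon.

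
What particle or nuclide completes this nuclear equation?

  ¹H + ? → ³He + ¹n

triton

Conserve mass number: 1 + A = 3 + 1, so A = 3.
Conserve atomic number: 1 + Z = 2 + 0, so Z = 1.
A = 3 and Z = 1 is ³H — a triton.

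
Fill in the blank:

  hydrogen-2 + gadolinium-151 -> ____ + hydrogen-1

Conserve mass number: 2 + 151 = A + 1, so A = 152.
Conserve atomic number: 1 + 64 = Z + 1, so Z = 64.
Z = 64 is gadolinium, so the species is gadolinium-152.

Gd-152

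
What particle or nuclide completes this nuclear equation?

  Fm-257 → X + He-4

Cf-253

Conserve mass number: 257 = A + 4, so A = 253.
Conserve atomic number: 100 = Z + 2, so Z = 98.
Z = 98 is californium, so the species is Cf-253.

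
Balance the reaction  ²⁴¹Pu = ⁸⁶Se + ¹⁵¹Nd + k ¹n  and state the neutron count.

4

Conserve mass number: 241 = 86 + 151 + k, so k = 241 − 237 = 4.
Check atomic number: 94 = 34 + 60 + 0 = 94. ✓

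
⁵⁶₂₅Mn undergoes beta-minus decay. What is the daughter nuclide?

Fe-56

Beta-minus decay: mass number changes by +0, atomic number by +1.
A: 56 = 56; Z: 25 + 1 = 26.
Z = 26 is iron, so the daughter is ⁵⁶₂₆Fe.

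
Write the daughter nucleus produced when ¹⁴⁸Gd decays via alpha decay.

Sm-144

Alpha decay: mass number changes by -4, atomic number by -2.
A: 148 − 4 = 144; Z: 64 − 2 = 62.
Z = 62 is samarium, so the daughter is ¹⁴⁴Sm.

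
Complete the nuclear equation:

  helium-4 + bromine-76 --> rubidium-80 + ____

gamma ray

Conserve mass number: 4 + 76 = 80 + A, so A = 0.
Conserve atomic number: 2 + 35 = 37 + Z, so Z = 0.
A = 0 and Z = 0 is γ — a gamma ray.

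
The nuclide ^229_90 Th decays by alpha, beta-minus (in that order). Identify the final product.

Ac-225

Start: (A, Z) = (229, 90).
After α: (225, 88).
After β⁻: (225, 89).
Z = 89 is actinium.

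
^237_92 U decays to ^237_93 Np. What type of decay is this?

ΔA = 237 − 237 = 0; ΔZ = 93 − 92 = +1.
A is unchanged and Z rises by 1 — a neutron has become a proton (β⁻ decay).

beta-minus decay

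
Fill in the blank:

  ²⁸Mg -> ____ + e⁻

Al-28

Conserve mass number: 28 = A + 0, so A = 28.
Conserve atomic number: 12 = Z − 1, so Z = 13.
Z = 13 is aluminium, so the species is ²⁸Al.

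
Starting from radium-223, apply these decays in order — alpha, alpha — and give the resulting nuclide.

Start: (A, Z) = (223, 88).
After α: (219, 86).
After α: (215, 84).
Z = 84 is polonium.

Po-215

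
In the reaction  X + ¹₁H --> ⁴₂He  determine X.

triton

Conserve mass number: A + 1 = 4, so A = 3.
Conserve atomic number: Z + 1 = 2, so Z = 1.
A = 3 and Z = 1 is ³₁H — a triton.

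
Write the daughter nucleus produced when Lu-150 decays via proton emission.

Yb-149

Proton emission: mass number changes by -1, atomic number by -1.
A: 150 − 1 = 149; Z: 71 − 1 = 70.
Z = 70 is ytterbium, so the daughter is Yb-149.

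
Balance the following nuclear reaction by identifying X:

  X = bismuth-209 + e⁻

Conserve mass number: A = 209 + 0, so A = 209.
Conserve atomic number: Z = 83 − 1, so Z = 82.
Z = 82 is lead, so the species is lead-209.

Pb-209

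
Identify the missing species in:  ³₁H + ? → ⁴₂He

Conserve mass number: 3 + A = 4, so A = 1.
Conserve atomic number: 1 + Z = 2, so Z = 1.
A = 1 and Z = 1 is ¹₁H — a proton.

proton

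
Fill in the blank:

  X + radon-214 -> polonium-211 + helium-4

Conserve mass number: A + 214 = 211 + 4, so A = 1.
Conserve atomic number: Z + 86 = 84 + 2, so Z = 0.
A = 1 and Z = 0 is neutron — a neutron.

neutron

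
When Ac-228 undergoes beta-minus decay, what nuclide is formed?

Beta-minus decay: mass number changes by +0, atomic number by +1.
A: 228 = 228; Z: 89 + 1 = 90.
Z = 90 is thorium, so the daughter is Th-228.

Th-228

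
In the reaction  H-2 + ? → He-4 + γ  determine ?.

deuteron

Conserve mass number: 2 + A = 4 + 0, so A = 2.
Conserve atomic number: 1 + Z = 2 + 0, so Z = 1.
A = 2 and Z = 1 is H-2 — a deuteron.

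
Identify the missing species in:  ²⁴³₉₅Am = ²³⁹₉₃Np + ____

Conserve mass number: 243 = 239 + A, so A = 4.
Conserve atomic number: 95 = 93 + Z, so Z = 2.
A = 4 and Z = 2 is ⁴₂He — an alpha particle.

alpha particle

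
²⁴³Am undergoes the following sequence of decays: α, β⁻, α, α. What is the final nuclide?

Th-231

Start: (A, Z) = (243, 95).
After α: (239, 93).
After β⁻: (239, 94).
After α: (235, 92).
After α: (231, 90).
Z = 90 is thorium.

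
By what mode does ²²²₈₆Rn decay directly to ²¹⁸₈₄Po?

alpha decay

ΔA = 218 − 222 = -4; ΔZ = 84 − 86 = -2.
A drops by 4 and Z drops by 2 — the signature of alpha emission.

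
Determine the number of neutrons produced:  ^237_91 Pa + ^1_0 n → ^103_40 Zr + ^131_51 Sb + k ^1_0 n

4

Conserve mass number: 238 = 103 + 131 + k, so k = 238 − 234 = 4.
Check atomic number: 91 = 40 + 51 + 0 = 91. ✓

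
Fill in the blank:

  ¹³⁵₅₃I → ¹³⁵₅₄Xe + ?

beta-minus particle

Conserve mass number: 135 = 135 + A, so A = 0.
Conserve atomic number: 53 = 54 + Z, so Z = -1.
A = 0 and Z = -1 is ⁰₋₁e — a beta-minus particle.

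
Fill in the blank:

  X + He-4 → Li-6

deuteron

Conserve mass number: A + 4 = 6, so A = 2.
Conserve atomic number: Z + 2 = 3, so Z = 1.
A = 2 and Z = 1 is H-2 — a deuteron.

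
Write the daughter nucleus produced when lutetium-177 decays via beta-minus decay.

Beta-minus decay: mass number changes by +0, atomic number by +1.
A: 177 = 177; Z: 71 + 1 = 72.
Z = 72 is hafnium, so the daughter is hafnium-177.

Hf-177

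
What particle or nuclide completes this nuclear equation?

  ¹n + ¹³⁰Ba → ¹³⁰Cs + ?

Conserve mass number: 1 + 130 = 130 + A, so A = 1.
Conserve atomic number: 0 + 56 = 55 + Z, so Z = 1.
A = 1 and Z = 1 is ¹H — a proton.

proton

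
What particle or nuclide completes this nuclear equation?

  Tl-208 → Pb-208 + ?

beta-minus particle

Conserve mass number: 208 = 208 + A, so A = 0.
Conserve atomic number: 81 = 82 + Z, so Z = -1.
A = 0 and Z = -1 is e⁻ — a beta-minus particle.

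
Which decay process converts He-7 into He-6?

ΔA = 6 − 7 = -1; ΔZ = 2 − 2 = +0.
A drops by 1 with Z unchanged — a neutron was emitted.

neutron emission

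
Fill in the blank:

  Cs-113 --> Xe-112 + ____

Conserve mass number: 113 = 112 + A, so A = 1.
Conserve atomic number: 55 = 54 + Z, so Z = 1.
A = 1 and Z = 1 is H-1 — a proton.

proton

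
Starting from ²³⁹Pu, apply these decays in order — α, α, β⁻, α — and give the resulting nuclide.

Ac-227

Start: (A, Z) = (239, 94).
After α: (235, 92).
After α: (231, 90).
After β⁻: (231, 91).
After α: (227, 89).
Z = 89 is actinium.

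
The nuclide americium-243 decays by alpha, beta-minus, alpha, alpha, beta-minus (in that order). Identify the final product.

Pa-231

Start: (A, Z) = (243, 95).
After α: (239, 93).
After β⁻: (239, 94).
After α: (235, 92).
After α: (231, 90).
After β⁻: (231, 91).
Z = 91 is protactinium.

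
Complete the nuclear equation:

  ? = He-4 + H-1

Conserve mass number: A = 4 + 1, so A = 5.
Conserve atomic number: Z = 2 + 1, so Z = 3.
Z = 3 is lithium, so the species is Li-5.

Li-5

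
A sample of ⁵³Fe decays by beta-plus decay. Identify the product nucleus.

Mn-53

Beta-plus decay: mass number changes by +0, atomic number by -1.
A: 53 = 53; Z: 26 − 1 = 25.
Z = 25 is manganese, so the daughter is ⁵³Mn.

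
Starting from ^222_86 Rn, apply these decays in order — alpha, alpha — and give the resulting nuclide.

Start: (A, Z) = (222, 86).
After α: (218, 84).
After α: (214, 82).
Z = 82 is lead.

Pb-214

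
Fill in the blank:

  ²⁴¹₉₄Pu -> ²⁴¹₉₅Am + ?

beta-minus particle

Conserve mass number: 241 = 241 + A, so A = 0.
Conserve atomic number: 94 = 95 + Z, so Z = -1.
A = 0 and Z = -1 is ⁰₋₁e — a beta-minus particle.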